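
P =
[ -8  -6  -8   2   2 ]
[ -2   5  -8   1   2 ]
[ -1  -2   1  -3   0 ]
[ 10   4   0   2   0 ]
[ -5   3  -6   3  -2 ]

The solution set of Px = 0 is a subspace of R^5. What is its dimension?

0

Row reduce to echelon form.
R2 ← R2 − (1/4)·R1: [0, 13/2, -6, 1/2, 3/2]
R3 ← R3 − (1/8)·R1: [0, -5/4, 2, -13/4, -1/4]
R4 ← R4 + (5/4)·R1: [0, -7/2, -10, 9/2, 5/2]
R5 ← R5 − (5/8)·R1: [0, 27/4, -1, 7/4, -13/4]
R3 ← R3 + (5/26)·R2: [0, 0, 11/13, -41/13, 1/26]
R4 ← R4 + (7/13)·R2: [0, 0, -172/13, 62/13, 43/13]
R5 ← R5 − (27/26)·R2: [0, 0, 68/13, 16/13, -125/26]
R4 ← R4 + (172/11)·R3: [0, 0, 0, -490/11, 43/11]
R5 ← R5 − (68/11)·R3: [0, 0, 0, 228/11, -111/22]
R5 ← R5 + (114/245)·R4: [0, 0, 0, 0, -1581/490]
5 nonzero rows, so rank(P) = 5.
P has 5 columns; by rank–nullity, nullity = 5 − 5 = 0.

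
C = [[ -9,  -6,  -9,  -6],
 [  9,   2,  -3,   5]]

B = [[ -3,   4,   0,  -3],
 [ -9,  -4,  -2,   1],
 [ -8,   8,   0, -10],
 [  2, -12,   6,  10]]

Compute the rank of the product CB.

2

First compute CB:
[[141, -12, -24,  51],
 [-11, -56,  26,  55]]
Now row reduce the product.
R2 ← R2 + (11/141)·R1: [0, -2676/47, 1134/47, 2772/47]
2 nonzero rows, so rank(CB) = 2.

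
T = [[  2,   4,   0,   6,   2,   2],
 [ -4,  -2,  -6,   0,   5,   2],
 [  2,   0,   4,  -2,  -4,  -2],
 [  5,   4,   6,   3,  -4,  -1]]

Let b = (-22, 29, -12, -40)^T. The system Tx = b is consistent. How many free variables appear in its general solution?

4

Row reduce the augmented matrix [T | b].
R2 ← R2 + (2)·R1: [0, 6, -6, 12, 9, 6, -15]
R3 ← R3 − R1: [0, -4, 4, -8, -6, -4, 10]
R4 ← R4 − (5/2)·R1: [0, -6, 6, -12, -9, -6, 15]
R3 ← R3 + (2/3)·R2: [0, 0, 0, 0, 0, 0, 0]
R4 ← R4 + R2: [0, 0, 0, 0, 0, 0, 0]
The echelon form has 2 nonzero rows, and every pivot lies in the first 6 columns, so rank(T) = rank([T|b]) = 2.
The system is consistent.
Free variables = (unknowns) − (rank) = 6 − 2 = 4.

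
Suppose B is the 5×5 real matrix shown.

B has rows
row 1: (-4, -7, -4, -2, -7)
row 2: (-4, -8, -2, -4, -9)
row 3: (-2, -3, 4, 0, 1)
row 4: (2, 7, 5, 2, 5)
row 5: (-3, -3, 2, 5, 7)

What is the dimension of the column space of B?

Row reduce to echelon form.
R2 ← R2 − R1: [0, -1, 2, -2, -2]
R3 ← R3 − (1/2)·R1: [0, 1/2, 6, 1, 9/2]
R4 ← R4 + (1/2)·R1: [0, 7/2, 3, 1, 3/2]
R5 ← R5 − (3/4)·R1: [0, 9/4, 5, 13/2, 49/4]
R3 ← R3 + (1/2)·R2: [0, 0, 7, 0, 7/2]
R4 ← R4 + (7/2)·R2: [0, 0, 10, -6, -11/2]
R5 ← R5 + (9/4)·R2: [0, 0, 19/2, 2, 31/4]
R4 ← R4 − (10/7)·R3: [0, 0, 0, -6, -21/2]
R5 ← R5 − (19/14)·R3: [0, 0, 0, 2, 3]
R5 ← R5 + (1/3)·R4: [0, 0, 0, 0, -1/2]
Echelon form has 5 nonzero rows, so rank(B) = 5.
The column space has dimension equal to the rank: 5.

5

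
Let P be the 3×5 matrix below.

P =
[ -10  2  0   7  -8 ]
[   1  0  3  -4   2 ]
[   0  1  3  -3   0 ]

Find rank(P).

Row reduce to echelon form.
R2 ← R2 + (1/10)·R1: [0, 1/5, 3, -33/10, 6/5]
R3 ← R3 − (5)·R2: [0, 0, -12, 27/2, -6]
Echelon form has 3 nonzero rows, so rank(P) = 3.

3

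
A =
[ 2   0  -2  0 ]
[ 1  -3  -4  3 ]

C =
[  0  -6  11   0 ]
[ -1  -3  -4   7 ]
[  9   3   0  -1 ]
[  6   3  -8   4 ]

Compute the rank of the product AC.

2

First compute AC:
[[-18, -18,  22,   2],
 [-15,   0,  -1,  -5]]
Now row reduce the product.
R2 ← R2 − (5/6)·R1: [0, 15, -58/3, -20/3]
2 nonzero rows, so rank(AC) = 2.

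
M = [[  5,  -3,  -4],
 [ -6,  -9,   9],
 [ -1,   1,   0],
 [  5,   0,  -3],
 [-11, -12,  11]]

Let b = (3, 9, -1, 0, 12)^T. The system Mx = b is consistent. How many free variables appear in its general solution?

Row reduce the augmented matrix [M | b].
R2 ← R2 + (6/5)·R1: [0, -63/5, 21/5, 63/5]
R3 ← R3 + (1/5)·R1: [0, 2/5, -4/5, -2/5]
R4 ← R4 − R1: [0, 3, 1, -3]
R5 ← R5 + (11/5)·R1: [0, -93/5, 11/5, 93/5]
R3 ← R3 + (2/63)·R2: [0, 0, -2/3, 0]
R4 ← R4 + (5/21)·R2: [0, 0, 2, 0]
R5 ← R5 − (31/21)·R2: [0, 0, -4, 0]
R4 ← R4 + (3)·R3: [0, 0, 0, 0]
R5 ← R5 − (6)·R3: [0, 0, 0, 0]
The echelon form has 3 nonzero rows, and every pivot lies in the first 3 columns, so rank(M) = rank([M|b]) = 3.
The system is consistent.
Free variables = (unknowns) − (rank) = 3 − 3 = 0.

0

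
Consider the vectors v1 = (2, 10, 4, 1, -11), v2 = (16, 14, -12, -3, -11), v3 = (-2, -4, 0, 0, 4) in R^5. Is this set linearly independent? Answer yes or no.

no

Form the matrix with these vectors as rows and row reduce.
R2 ← R2 − (8)·R1: [0, -66, -44, -11, 77]
R3 ← R3 + R1: [0, 6, 4, 1, -7]
R3 ← R3 + (1/11)·R2: [0, 0, 0, 0, 0]
2 nonzero rows, so the 3 vectors span a space of dimension 2.
Since 2 < 3, the vectors are linearly dependent.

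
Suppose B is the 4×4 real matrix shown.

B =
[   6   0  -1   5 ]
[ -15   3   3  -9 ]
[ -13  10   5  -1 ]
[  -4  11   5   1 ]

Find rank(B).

4

Row reduce to echelon form.
R2 ← R2 + (5/2)·R1: [0, 3, 1/2, 7/2]
R3 ← R3 + (13/6)·R1: [0, 10, 17/6, 59/6]
R4 ← R4 + (2/3)·R1: [0, 11, 13/3, 13/3]
R3 ← R3 − (10/3)·R2: [0, 0, 7/6, -11/6]
R4 ← R4 − (11/3)·R2: [0, 0, 5/2, -17/2]
R4 ← R4 − (15/7)·R3: [0, 0, 0, -32/7]
Echelon form has 4 nonzero rows, so rank(B) = 4.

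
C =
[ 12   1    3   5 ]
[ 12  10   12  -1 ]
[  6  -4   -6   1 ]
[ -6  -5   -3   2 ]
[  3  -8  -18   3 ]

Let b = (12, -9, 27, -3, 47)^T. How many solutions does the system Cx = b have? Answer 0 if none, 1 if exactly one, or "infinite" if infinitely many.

1

Row reduce the augmented matrix [C | b].
R2 ← R2 − R1: [0, 9, 9, -6, -21]
R3 ← R3 − (1/2)·R1: [0, -9/2, -15/2, -3/2, 21]
R4 ← R4 + (1/2)·R1: [0, -9/2, -3/2, 9/2, 3]
R5 ← R5 − (1/4)·R1: [0, -33/4, -75/4, 7/4, 44]
R3 ← R3 + (1/2)·R2: [0, 0, -3, -9/2, 21/2]
R4 ← R4 + (1/2)·R2: [0, 0, 3, 3/2, -15/2]
R5 ← R5 + (11/12)·R2: [0, 0, -21/2, -15/4, 99/4]
R4 ← R4 + R3: [0, 0, 0, -3, 3]
R5 ← R5 − (7/2)·R3: [0, 0, 0, 12, -12]
R5 ← R5 + (4)·R4: [0, 0, 0, 0, 0]
The echelon form has 4 nonzero rows, and every pivot lies in the first 4 columns, so rank(C) = rank([C|b]) = 4.
The system is consistent.
rank = 4 = number of unknowns, so the solution is unique.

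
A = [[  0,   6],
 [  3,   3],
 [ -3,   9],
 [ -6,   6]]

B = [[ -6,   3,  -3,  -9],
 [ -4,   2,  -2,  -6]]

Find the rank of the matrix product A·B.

First compute AB:
[[-24,  12, -12, -36],
 [-30,  15, -15, -45],
 [-18,   9,  -9, -27],
 [ 12,  -6,   6,  18]]
Now row reduce the product.
R2 ← R2 − (5/4)·R1: [0, 0, 0, 0]
R3 ← R3 − (3/4)·R1: [0, 0, 0, 0]
R4 ← R4 + (1/2)·R1: [0, 0, 0, 0]
1 nonzero row, so rank(AB) = 1.

1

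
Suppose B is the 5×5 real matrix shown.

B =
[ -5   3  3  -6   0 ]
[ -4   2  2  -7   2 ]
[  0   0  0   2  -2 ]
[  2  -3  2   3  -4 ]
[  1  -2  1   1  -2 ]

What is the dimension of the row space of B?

4

Row reduce to echelon form.
R2 ← R2 − (4/5)·R1: [0, -2/5, -2/5, -11/5, 2]
R4 ← R4 + (2/5)·R1: [0, -9/5, 16/5, 3/5, -4]
R5 ← R5 + (1/5)·R1: [0, -7/5, 8/5, -1/5, -2]
R4 ← R4 − (9/2)·R2: [0, 0, 5, 21/2, -13]
R5 ← R5 − (7/2)·R2: [0, 0, 3, 15/2, -9]
Swap R3 ↔ R4
R5 ← R5 − (3/5)·R3: [0, 0, 0, 6/5, -6/5]
R5 ← R5 − (3/5)·R4: [0, 0, 0, 0, 0]
Echelon form has 4 nonzero rows, so rank(B) = 4.
The row space has dimension equal to the rank: 4.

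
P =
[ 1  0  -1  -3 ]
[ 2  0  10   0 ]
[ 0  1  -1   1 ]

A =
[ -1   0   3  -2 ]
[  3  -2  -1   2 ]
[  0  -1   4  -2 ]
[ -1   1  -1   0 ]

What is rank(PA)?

2

First compute PA:
[[  2,  -2,   2,   0],
 [ -2, -10,  46, -24],
 [  2,   0,  -6,   4]]
Now row reduce the product.
R2 ← R2 + R1: [0, -12, 48, -24]
R3 ← R3 − R1: [0, 2, -8, 4]
R3 ← R3 + (1/6)·R2: [0, 0, 0, 0]
2 nonzero rows, so rank(PA) = 2.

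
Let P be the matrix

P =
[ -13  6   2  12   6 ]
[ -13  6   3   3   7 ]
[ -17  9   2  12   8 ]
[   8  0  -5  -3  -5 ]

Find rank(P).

Row reduce to echelon form.
R2 ← R2 − R1: [0, 0, 1, -9, 1]
R3 ← R3 − (17/13)·R1: [0, 15/13, -8/13, -48/13, 2/13]
R4 ← R4 + (8/13)·R1: [0, 48/13, -49/13, 57/13, -17/13]
Swap R2 ↔ R3
R4 ← R4 − (16/5)·R2: [0, 0, -9/5, 81/5, -9/5]
R4 ← R4 + (9/5)·R3: [0, 0, 0, 0, 0]
Echelon form has 3 nonzero rows, so rank(P) = 3.

3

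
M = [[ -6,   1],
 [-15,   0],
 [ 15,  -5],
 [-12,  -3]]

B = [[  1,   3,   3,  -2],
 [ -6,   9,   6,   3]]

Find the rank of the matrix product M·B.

2

First compute MB:
[[-12,  -9, -12,  15],
 [-15, -45, -45,  30],
 [ 45,   0,  15, -45],
 [  6, -63, -54,  15]]
Now row reduce the product.
R2 ← R2 − (5/4)·R1: [0, -135/4, -30, 45/4]
R3 ← R3 + (15/4)·R1: [0, -135/4, -30, 45/4]
R4 ← R4 + (1/2)·R1: [0, -135/2, -60, 45/2]
R3 ← R3 − R2: [0, 0, 0, 0]
R4 ← R4 − (2)·R2: [0, 0, 0, 0]
2 nonzero rows, so rank(MB) = 2.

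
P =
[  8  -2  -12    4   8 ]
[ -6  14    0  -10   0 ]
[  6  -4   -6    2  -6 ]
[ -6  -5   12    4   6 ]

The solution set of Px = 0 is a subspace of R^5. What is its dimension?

2

Row reduce to echelon form.
R2 ← R2 + (3/4)·R1: [0, 25/2, -9, -7, 6]
R3 ← R3 − (3/4)·R1: [0, -5/2, 3, -1, -12]
R4 ← R4 + (3/4)·R1: [0, -13/2, 3, 7, 12]
R3 ← R3 + (1/5)·R2: [0, 0, 6/5, -12/5, -54/5]
R4 ← R4 + (13/25)·R2: [0, 0, -42/25, 84/25, 378/25]
R4 ← R4 + (7/5)·R3: [0, 0, 0, 0, 0]
3 nonzero rows, so rank(P) = 3.
P has 5 columns; by rank–nullity, nullity = 5 − 3 = 2.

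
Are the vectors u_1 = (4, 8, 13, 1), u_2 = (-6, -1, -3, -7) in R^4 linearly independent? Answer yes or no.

Form the matrix with these vectors as rows and row reduce.
R2 ← R2 + (3/2)·R1: [0, 11, 33/2, -11/2]
2 nonzero rows, so the 2 vectors span a space of dimension 2.
Since 2 = 2, the vectors are linearly independent.

yes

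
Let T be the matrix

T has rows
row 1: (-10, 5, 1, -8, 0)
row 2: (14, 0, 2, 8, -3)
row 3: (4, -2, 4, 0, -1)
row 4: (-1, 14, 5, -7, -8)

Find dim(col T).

4

Row reduce to echelon form.
R2 ← R2 + (7/5)·R1: [0, 7, 17/5, -16/5, -3]
R3 ← R3 + (2/5)·R1: [0, 0, 22/5, -16/5, -1]
R4 ← R4 − (1/10)·R1: [0, 27/2, 49/10, -31/5, -8]
R4 ← R4 − (27/14)·R2: [0, 0, -58/35, -1/35, -31/14]
R4 ← R4 + (29/77)·R3: [0, 0, 0, -95/77, -57/22]
Echelon form has 4 nonzero rows, so rank(T) = 4.
The column space has dimension equal to the rank: 4.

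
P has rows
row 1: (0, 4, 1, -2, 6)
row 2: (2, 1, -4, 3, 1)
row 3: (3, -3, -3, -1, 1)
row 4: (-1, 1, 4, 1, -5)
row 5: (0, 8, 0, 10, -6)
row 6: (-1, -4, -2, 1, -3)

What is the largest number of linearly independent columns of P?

Row reduce to echelon form.
Swap R1 ↔ R2
R3 ← R3 − (3/2)·R1: [0, -9/2, 3, -11/2, -1/2]
R4 ← R4 + (1/2)·R1: [0, 3/2, 2, 5/2, -9/2]
R6 ← R6 + (1/2)·R1: [0, -7/2, -4, 5/2, -5/2]
R3 ← R3 + (9/8)·R2: [0, 0, 33/8, -31/4, 25/4]
R4 ← R4 − (3/8)·R2: [0, 0, 13/8, 13/4, -27/4]
R5 ← R5 − (2)·R2: [0, 0, -2, 14, -18]
R6 ← R6 + (7/8)·R2: [0, 0, -25/8, 3/4, 11/4]
R4 ← R4 − (13/33)·R3: [0, 0, 0, 208/33, -304/33]
R5 ← R5 + (16/33)·R3: [0, 0, 0, 338/33, -494/33]
R6 ← R6 + (25/33)·R3: [0, 0, 0, -169/33, 247/33]
R5 ← R5 − (13/8)·R4: [0, 0, 0, 0, 0]
R6 ← R6 + (13/16)·R4: [0, 0, 0, 0, 0]
Echelon form has 4 nonzero rows, so rank(P) = 4.
The rank gives the maximum number of linearly independent columns: 4.

4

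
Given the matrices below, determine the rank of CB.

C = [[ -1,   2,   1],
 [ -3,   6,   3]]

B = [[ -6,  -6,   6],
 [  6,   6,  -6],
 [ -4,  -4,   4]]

First compute CB:
[[ 14,  14, -14],
 [ 42,  42, -42]]
Now row reduce the product.
R2 ← R2 − (3)·R1: [0, 0, 0]
1 nonzero row, so rank(CB) = 1.

1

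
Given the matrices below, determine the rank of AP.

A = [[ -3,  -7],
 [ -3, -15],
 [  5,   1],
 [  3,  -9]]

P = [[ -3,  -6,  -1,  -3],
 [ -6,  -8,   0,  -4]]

2

First compute AP:
[[ 51,  74,   3,  37],
 [ 99, 138,   3,  69],
 [-21, -38,  -5, -19],
 [ 45,  54,  -3,  27]]
Now row reduce the product.
R2 ← R2 − (33/17)·R1: [0, -96/17, -48/17, -48/17]
R3 ← R3 + (7/17)·R1: [0, -128/17, -64/17, -64/17]
R4 ← R4 − (15/17)·R1: [0, -192/17, -96/17, -96/17]
R3 ← R3 − (4/3)·R2: [0, 0, 0, 0]
R4 ← R4 − (2)·R2: [0, 0, 0, 0]
2 nonzero rows, so rank(AP) = 2.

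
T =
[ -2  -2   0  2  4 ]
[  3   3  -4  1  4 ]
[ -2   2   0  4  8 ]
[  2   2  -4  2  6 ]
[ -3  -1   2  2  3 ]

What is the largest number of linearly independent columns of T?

Row reduce to echelon form.
R2 ← R2 + (3/2)·R1: [0, 0, -4, 4, 10]
R3 ← R3 − R1: [0, 4, 0, 2, 4]
R4 ← R4 + R1: [0, 0, -4, 4, 10]
R5 ← R5 − (3/2)·R1: [0, 2, 2, -1, -3]
Swap R2 ↔ R3
R5 ← R5 − (1/2)·R2: [0, 0, 2, -2, -5]
R4 ← R4 − R3: [0, 0, 0, 0, 0]
R5 ← R5 + (1/2)·R3: [0, 0, 0, 0, 0]
Echelon form has 3 nonzero rows, so rank(T) = 3.
The rank gives the maximum number of linearly independent columns: 3.

3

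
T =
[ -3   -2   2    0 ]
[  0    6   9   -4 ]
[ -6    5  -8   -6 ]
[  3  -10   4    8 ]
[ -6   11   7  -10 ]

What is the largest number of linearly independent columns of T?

Row reduce to echelon form.
R3 ← R3 − (2)·R1: [0, 9, -12, -6]
R4 ← R4 + R1: [0, -12, 6, 8]
R5 ← R5 − (2)·R1: [0, 15, 3, -10]
R3 ← R3 − (3/2)·R2: [0, 0, -51/2, 0]
R4 ← R4 + (2)·R2: [0, 0, 24, 0]
R5 ← R5 − (5/2)·R2: [0, 0, -39/2, 0]
R4 ← R4 + (16/17)·R3: [0, 0, 0, 0]
R5 ← R5 − (13/17)·R3: [0, 0, 0, 0]
Echelon form has 3 nonzero rows, so rank(T) = 3.
The rank gives the maximum number of linearly independent columns: 3.

3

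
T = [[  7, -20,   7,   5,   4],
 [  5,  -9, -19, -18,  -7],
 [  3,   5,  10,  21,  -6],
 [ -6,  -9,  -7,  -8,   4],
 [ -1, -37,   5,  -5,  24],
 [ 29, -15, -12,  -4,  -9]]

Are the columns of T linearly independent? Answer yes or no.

Row reduce T to echelon form.
R2 ← R2 − (5/7)·R1: [0, 37/7, -24, -151/7, -69/7]
R3 ← R3 − (3/7)·R1: [0, 95/7, 7, 132/7, -54/7]
R4 ← R4 + (6/7)·R1: [0, -183/7, -1, -26/7, 52/7]
R5 ← R5 + (1/7)·R1: [0, -279/7, 6, -30/7, 172/7]
R6 ← R6 − (29/7)·R1: [0, 475/7, -41, -173/7, -179/7]
R3 ← R3 − (95/37)·R2: [0, 0, 2539/37, 2747/37, 651/37]
R4 ← R4 + (183/37)·R2: [0, 0, -4429/37, -4085/37, -1529/37]
R5 ← R5 + (279/37)·R2: [0, 0, -6474/37, -6177/37, -1841/37]
R6 ← R6 − (475/37)·R2: [0, 0, 9883/37, 9332/37, 3736/37]
R4 ← R4 + (4429/2539)·R3: [0, 0, 0, 48504/2539, -26996/2539]
R5 ← R5 + (6474/2539)·R3: [0, 0, 0, 56775/2539, -12425/2539]
R6 ← R6 − (9883/2539)·R3: [0, 0, 0, -93369/2539, 82483/2539]
R5 ← R5 − (18925/16168)·R4: [0, 0, 0, 0, 30525/4042]
R6 ← R6 + (31123/16168)·R4: [0, 0, 0, 0, 48581/4042]
R6 ← R6 − (1313/825)·R5: [0, 0, 0, 0, 0]
5 pivots among 5 columns.
Every column is a pivot column, so the columns are linearly independent.

yes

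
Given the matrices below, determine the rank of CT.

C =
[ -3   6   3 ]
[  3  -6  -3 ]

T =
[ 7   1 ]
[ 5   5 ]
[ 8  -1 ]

1

First compute CT:
[[ 33,  24],
 [-33, -24]]
Now row reduce the product.
R2 ← R2 + R1: [0, 0]
1 nonzero row, so rank(CT) = 1.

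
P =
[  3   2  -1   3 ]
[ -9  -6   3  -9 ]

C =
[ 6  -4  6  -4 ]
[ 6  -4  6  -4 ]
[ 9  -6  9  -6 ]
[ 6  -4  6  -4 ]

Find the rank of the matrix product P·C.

1

First compute PC:
[[ 39, -26,  39, -26],
 [-117,  78, -117,  78]]
Now row reduce the product.
R2 ← R2 + (3)·R1: [0, 0, 0, 0]
1 nonzero row, so rank(PC) = 1.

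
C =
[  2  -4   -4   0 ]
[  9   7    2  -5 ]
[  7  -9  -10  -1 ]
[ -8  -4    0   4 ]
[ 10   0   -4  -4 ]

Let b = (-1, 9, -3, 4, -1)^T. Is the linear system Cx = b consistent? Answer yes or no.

Row reduce the augmented matrix [C | b].
R2 ← R2 − (9/2)·R1: [0, 25, 20, -5, 27/2]
R3 ← R3 − (7/2)·R1: [0, 5, 4, -1, 1/2]
R4 ← R4 + (4)·R1: [0, -20, -16, 4, 0]
R5 ← R5 − (5)·R1: [0, 20, 16, -4, 4]
R3 ← R3 − (1/5)·R2: [0, 0, 0, 0, -11/5]
R4 ← R4 + (4/5)·R2: [0, 0, 0, 0, 54/5]
R5 ← R5 − (4/5)·R2: [0, 0, 0, 0, -34/5]
R4 ← R4 + (54/11)·R3: [0, 0, 0, 0, 0]
R5 ← R5 − (34/11)·R3: [0, 0, 0, 0, 0]
The echelon form has 3 nonzero rows; the last pivot sits in the augmented column, so rank(C) = 2 but rank([C|b]) = 3.
Since the ranks differ, the system is inconsistent.

no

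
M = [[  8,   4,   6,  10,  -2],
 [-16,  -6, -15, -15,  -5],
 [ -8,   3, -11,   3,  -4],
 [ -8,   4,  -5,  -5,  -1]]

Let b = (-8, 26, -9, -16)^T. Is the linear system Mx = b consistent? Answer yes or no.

Row reduce the augmented matrix [M | b].
R2 ← R2 + (2)·R1: [0, 2, -3, 5, -9, 10]
R3 ← R3 + R1: [0, 7, -5, 13, -6, -17]
R4 ← R4 + R1: [0, 8, 1, 5, -3, -24]
R3 ← R3 − (7/2)·R2: [0, 0, 11/2, -9/2, 51/2, -52]
R4 ← R4 − (4)·R2: [0, 0, 13, -15, 33, -64]
R4 ← R4 − (26/11)·R3: [0, 0, 0, -48/11, -300/11, 648/11]
The echelon form has 4 nonzero rows, and every pivot lies in the first 5 columns, so rank(M) = rank([M|b]) = 4.
The system is consistent.

yes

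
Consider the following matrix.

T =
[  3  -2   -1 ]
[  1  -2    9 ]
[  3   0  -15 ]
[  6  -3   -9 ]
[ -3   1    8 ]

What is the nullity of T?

Row reduce to echelon form.
R2 ← R2 − (1/3)·R1: [0, -4/3, 28/3]
R3 ← R3 − R1: [0, 2, -14]
R4 ← R4 − (2)·R1: [0, 1, -7]
R5 ← R5 + R1: [0, -1, 7]
R3 ← R3 + (3/2)·R2: [0, 0, 0]
R4 ← R4 + (3/4)·R2: [0, 0, 0]
R5 ← R5 − (3/4)·R2: [0, 0, 0]
2 nonzero rows, so rank(T) = 2.
T has 3 columns; by rank–nullity, nullity = 3 − 2 = 1.

1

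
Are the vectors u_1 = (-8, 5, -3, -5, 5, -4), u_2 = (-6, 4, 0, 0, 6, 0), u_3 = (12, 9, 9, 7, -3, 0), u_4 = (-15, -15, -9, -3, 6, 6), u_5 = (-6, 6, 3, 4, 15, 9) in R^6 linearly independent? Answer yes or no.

Form the matrix with these vectors as rows and row reduce.
R2 ← R2 − (3/4)·R1: [0, 1/4, 9/4, 15/4, 9/4, 3]
R3 ← R3 + (3/2)·R1: [0, 33/2, 9/2, -1/2, 9/2, -6]
R4 ← R4 − (15/8)·R1: [0, -195/8, -27/8, 51/8, -27/8, 27/2]
R5 ← R5 − (3/4)·R1: [0, 9/4, 21/4, 31/4, 45/4, 12]
R3 ← R3 − (66)·R2: [0, 0, -144, -248, -144, -204]
R4 ← R4 + (195/2)·R2: [0, 0, 216, 372, 216, 306]
R5 ← R5 − (9)·R2: [0, 0, -15, -26, -9, -15]
R4 ← R4 + (3/2)·R3: [0, 0, 0, 0, 0, 0]
R5 ← R5 − (5/48)·R3: [0, 0, 0, -1/6, 6, 25/4]
Swap R4 ↔ R5
4 nonzero rows, so the 5 vectors span a space of dimension 4.
Since 4 < 5, the vectors are linearly dependent.

no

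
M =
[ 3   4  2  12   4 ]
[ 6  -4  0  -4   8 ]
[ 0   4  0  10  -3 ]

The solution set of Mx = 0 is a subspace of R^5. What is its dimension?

2

Row reduce to echelon form.
R2 ← R2 − (2)·R1: [0, -12, -4, -28, 0]
R3 ← R3 + (1/3)·R2: [0, 0, -4/3, 2/3, -3]
3 nonzero rows, so rank(M) = 3.
M has 5 columns; by rank–nullity, nullity = 5 − 3 = 2.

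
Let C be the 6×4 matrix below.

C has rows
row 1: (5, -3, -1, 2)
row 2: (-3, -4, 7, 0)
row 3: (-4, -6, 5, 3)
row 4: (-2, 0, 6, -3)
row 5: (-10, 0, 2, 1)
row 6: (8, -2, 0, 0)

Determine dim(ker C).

0

Row reduce to echelon form.
R2 ← R2 + (3/5)·R1: [0, -29/5, 32/5, 6/5]
R3 ← R3 + (4/5)·R1: [0, -42/5, 21/5, 23/5]
R4 ← R4 + (2/5)·R1: [0, -6/5, 28/5, -11/5]
R5 ← R5 + (2)·R1: [0, -6, 0, 5]
R6 ← R6 − (8/5)·R1: [0, 14/5, 8/5, -16/5]
R3 ← R3 − (42/29)·R2: [0, 0, -147/29, 83/29]
R4 ← R4 − (6/29)·R2: [0, 0, 124/29, -71/29]
R5 ← R5 − (30/29)·R2: [0, 0, -192/29, 109/29]
R6 ← R6 + (14/29)·R2: [0, 0, 136/29, -76/29]
R4 ← R4 + (124/147)·R3: [0, 0, 0, -5/147]
R5 ← R5 − (64/49)·R3: [0, 0, 0, 1/49]
R6 ← R6 + (136/147)·R3: [0, 0, 0, 4/147]
R5 ← R5 + (3/5)·R4: [0, 0, 0, 0]
R6 ← R6 + (4/5)·R4: [0, 0, 0, 0]
4 nonzero rows, so rank(C) = 4.
C has 4 columns; by rank–nullity, nullity = 4 − 4 = 0.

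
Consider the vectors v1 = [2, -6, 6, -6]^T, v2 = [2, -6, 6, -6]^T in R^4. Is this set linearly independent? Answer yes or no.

Form the matrix with these vectors as rows and row reduce.
R2 ← R2 − R1: [0, 0, 0, 0]
1 nonzero row, so the 2 vectors span a space of dimension 1.
Since 1 < 2, the vectors are linearly dependent.

no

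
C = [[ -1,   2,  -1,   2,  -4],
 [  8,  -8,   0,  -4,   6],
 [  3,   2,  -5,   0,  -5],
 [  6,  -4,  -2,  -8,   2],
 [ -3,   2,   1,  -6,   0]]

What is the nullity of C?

1

Row reduce to echelon form.
R2 ← R2 + (8)·R1: [0, 8, -8, 12, -26]
R3 ← R3 + (3)·R1: [0, 8, -8, 6, -17]
R4 ← R4 + (6)·R1: [0, 8, -8, 4, -22]
R5 ← R5 − (3)·R1: [0, -4, 4, -12, 12]
R3 ← R3 − R2: [0, 0, 0, -6, 9]
R4 ← R4 − R2: [0, 0, 0, -8, 4]
R5 ← R5 + (1/2)·R2: [0, 0, 0, -6, -1]
R4 ← R4 − (4/3)·R3: [0, 0, 0, 0, -8]
R5 ← R5 − R3: [0, 0, 0, 0, -10]
R5 ← R5 − (5/4)·R4: [0, 0, 0, 0, 0]
4 nonzero rows, so rank(C) = 4.
C has 5 columns; by rank–nullity, nullity = 5 − 4 = 1.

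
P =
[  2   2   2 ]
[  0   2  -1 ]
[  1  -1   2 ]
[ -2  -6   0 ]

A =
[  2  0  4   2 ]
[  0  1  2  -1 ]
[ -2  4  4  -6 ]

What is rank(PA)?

First compute PA:
[[  0,  10,  20, -10],
 [  2,  -2,   0,   4],
 [ -2,   7,  10,  -9],
 [ -4,  -6, -20,   2]]
Now row reduce the product.
Swap R1 ↔ R2
R3 ← R3 + R1: [0, 5, 10, -5]
R4 ← R4 + (2)·R1: [0, -10, -20, 10]
R3 ← R3 − (1/2)·R2: [0, 0, 0, 0]
R4 ← R4 + R2: [0, 0, 0, 0]
2 nonzero rows, so rank(PA) = 2.

2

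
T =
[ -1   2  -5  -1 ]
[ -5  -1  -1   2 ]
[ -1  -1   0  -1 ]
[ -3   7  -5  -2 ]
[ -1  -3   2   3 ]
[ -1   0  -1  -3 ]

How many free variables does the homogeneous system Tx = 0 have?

0

Row reduce to echelon form.
R2 ← R2 − (5)·R1: [0, -11, 24, 7]
R3 ← R3 − R1: [0, -3, 5, 0]
R4 ← R4 − (3)·R1: [0, 1, 10, 1]
R5 ← R5 − R1: [0, -5, 7, 4]
R6 ← R6 − R1: [0, -2, 4, -2]
R3 ← R3 − (3/11)·R2: [0, 0, -17/11, -21/11]
R4 ← R4 + (1/11)·R2: [0, 0, 134/11, 18/11]
R5 ← R5 − (5/11)·R2: [0, 0, -43/11, 9/11]
R6 ← R6 − (2/11)·R2: [0, 0, -4/11, -36/11]
R4 ← R4 + (134/17)·R3: [0, 0, 0, -228/17]
R5 ← R5 − (43/17)·R3: [0, 0, 0, 96/17]
R6 ← R6 − (4/17)·R3: [0, 0, 0, -48/17]
R5 ← R5 + (8/19)·R4: [0, 0, 0, 0]
R6 ← R6 − (4/19)·R4: [0, 0, 0, 0]
4 nonzero rows, so rank(T) = 4.
T has 4 columns; by rank–nullity, nullity = 4 − 4 = 0.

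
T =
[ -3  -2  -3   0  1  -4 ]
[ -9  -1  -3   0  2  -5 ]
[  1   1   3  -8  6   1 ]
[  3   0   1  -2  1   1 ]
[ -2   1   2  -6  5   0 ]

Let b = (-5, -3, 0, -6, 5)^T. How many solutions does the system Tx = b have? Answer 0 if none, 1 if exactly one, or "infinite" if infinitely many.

0

Row reduce the augmented matrix [T | b].
R2 ← R2 − (3)·R1: [0, 5, 6, 0, -1, 7, 12]
R3 ← R3 + (1/3)·R1: [0, 1/3, 2, -8, 19/3, -1/3, -5/3]
R4 ← R4 + R1: [0, -2, -2, -2, 2, -3, -11]
R5 ← R5 − (2/3)·R1: [0, 7/3, 4, -6, 13/3, 8/3, 25/3]
R3 ← R3 − (1/15)·R2: [0, 0, 8/5, -8, 32/5, -4/5, -37/15]
R4 ← R4 + (2/5)·R2: [0, 0, 2/5, -2, 8/5, -1/5, -31/5]
R5 ← R5 − (7/15)·R2: [0, 0, 6/5, -6, 24/5, -3/5, 41/15]
R4 ← R4 − (1/4)·R3: [0, 0, 0, 0, 0, 0, -67/12]
R5 ← R5 − (3/4)·R3: [0, 0, 0, 0, 0, 0, 55/12]
R5 ← R5 + (55/67)·R4: [0, 0, 0, 0, 0, 0, 0]
The echelon form has 4 nonzero rows; the last pivot sits in the augmented column, so rank(T) = 3 but rank([T|b]) = 4.
Since the ranks differ, the system is inconsistent.
It has no solutions.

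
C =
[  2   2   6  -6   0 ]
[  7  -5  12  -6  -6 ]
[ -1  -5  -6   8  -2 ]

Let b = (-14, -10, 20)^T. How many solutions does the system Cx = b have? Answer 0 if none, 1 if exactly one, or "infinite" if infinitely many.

infinite

Row reduce the augmented matrix [C | b].
R2 ← R2 − (7/2)·R1: [0, -12, -9, 15, -6, 39]
R3 ← R3 + (1/2)·R1: [0, -4, -3, 5, -2, 13]
R3 ← R3 − (1/3)·R2: [0, 0, 0, 0, 0, 0]
The echelon form has 2 nonzero rows, and every pivot lies in the first 5 columns, so rank(C) = rank([C|b]) = 2.
The system is consistent.
rank = 2 < 5 unknowns, so there are infinitely many solutions.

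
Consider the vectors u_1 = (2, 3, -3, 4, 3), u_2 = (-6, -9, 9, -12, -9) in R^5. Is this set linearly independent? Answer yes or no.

no

Form the matrix with these vectors as rows and row reduce.
R2 ← R2 + (3)·R1: [0, 0, 0, 0, 0]
1 nonzero row, so the 2 vectors span a space of dimension 1.
Since 1 < 2, the vectors are linearly dependent.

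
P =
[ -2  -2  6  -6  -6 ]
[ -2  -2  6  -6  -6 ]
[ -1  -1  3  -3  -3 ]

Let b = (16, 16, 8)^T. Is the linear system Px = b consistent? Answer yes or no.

Row reduce the augmented matrix [P | b].
R2 ← R2 − R1: [0, 0, 0, 0, 0, 0]
R3 ← R3 − (1/2)·R1: [0, 0, 0, 0, 0, 0]
The echelon form has 1 nonzero rows, and every pivot lies in the first 5 columns, so rank(P) = rank([P|b]) = 1.
The system is consistent.

yes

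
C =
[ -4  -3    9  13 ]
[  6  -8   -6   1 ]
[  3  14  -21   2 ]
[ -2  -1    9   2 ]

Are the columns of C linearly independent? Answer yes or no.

Row reduce C to echelon form.
R2 ← R2 + (3/2)·R1: [0, -25/2, 15/2, 41/2]
R3 ← R3 + (3/4)·R1: [0, 47/4, -57/4, 47/4]
R4 ← R4 − (1/2)·R1: [0, 1/2, 9/2, -9/2]
R3 ← R3 + (47/50)·R2: [0, 0, -36/5, 1551/50]
R4 ← R4 + (1/25)·R2: [0, 0, 24/5, -92/25]
R4 ← R4 + (2/3)·R3: [0, 0, 0, 17]
4 pivots among 4 columns.
Every column is a pivot column, so the columns are linearly independent.

yes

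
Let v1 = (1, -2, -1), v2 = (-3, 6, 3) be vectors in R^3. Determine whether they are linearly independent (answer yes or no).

Form the matrix with these vectors as rows and row reduce.
R2 ← R2 + (3)·R1: [0, 0, 0]
1 nonzero row, so the 2 vectors span a space of dimension 1.
Since 1 < 2, the vectors are linearly dependent.

no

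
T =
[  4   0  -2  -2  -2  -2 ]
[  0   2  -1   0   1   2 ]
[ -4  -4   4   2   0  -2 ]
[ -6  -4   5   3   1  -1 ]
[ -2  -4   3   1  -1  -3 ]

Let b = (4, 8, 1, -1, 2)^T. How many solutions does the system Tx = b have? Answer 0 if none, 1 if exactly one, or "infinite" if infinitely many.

0

Row reduce the augmented matrix [T | b].
R3 ← R3 + R1: [0, -4, 2, 0, -2, -4, 5]
R4 ← R4 + (3/2)·R1: [0, -4, 2, 0, -2, -4, 5]
R5 ← R5 + (1/2)·R1: [0, -4, 2, 0, -2, -4, 4]
R3 ← R3 + (2)·R2: [0, 0, 0, 0, 0, 0, 21]
R4 ← R4 + (2)·R2: [0, 0, 0, 0, 0, 0, 21]
R5 ← R5 + (2)·R2: [0, 0, 0, 0, 0, 0, 20]
R4 ← R4 − R3: [0, 0, 0, 0, 0, 0, 0]
R5 ← R5 − (20/21)·R3: [0, 0, 0, 0, 0, 0, 0]
The echelon form has 3 nonzero rows; the last pivot sits in the augmented column, so rank(T) = 2 but rank([T|b]) = 3.
Since the ranks differ, the system is inconsistent.
It has no solutions.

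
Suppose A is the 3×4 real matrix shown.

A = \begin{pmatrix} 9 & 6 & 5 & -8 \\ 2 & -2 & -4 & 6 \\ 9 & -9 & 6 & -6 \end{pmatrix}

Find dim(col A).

3

Row reduce to echelon form.
R2 ← R2 − (2/9)·R1: [0, -10/3, -46/9, 70/9]
R3 ← R3 − R1: [0, -15, 1, 2]
R3 ← R3 − (9/2)·R2: [0, 0, 24, -33]
Echelon form has 3 nonzero rows, so rank(A) = 3.
The column space has dimension equal to the rank: 3.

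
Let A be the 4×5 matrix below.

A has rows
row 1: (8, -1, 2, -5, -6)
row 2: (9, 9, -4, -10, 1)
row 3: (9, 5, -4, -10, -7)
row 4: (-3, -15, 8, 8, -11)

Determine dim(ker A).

2

Row reduce to echelon form.
R2 ← R2 − (9/8)·R1: [0, 81/8, -25/4, -35/8, 31/4]
R3 ← R3 − (9/8)·R1: [0, 49/8, -25/4, -35/8, -1/4]
R4 ← R4 + (3/8)·R1: [0, -123/8, 35/4, 49/8, -53/4]
R3 ← R3 − (49/81)·R2: [0, 0, -200/81, -140/81, -400/81]
R4 ← R4 + (41/27)·R2: [0, 0, -20/27, -14/27, -40/27]
R4 ← R4 − (3/10)·R3: [0, 0, 0, 0, 0]
3 nonzero rows, so rank(A) = 3.
A has 5 columns; by rank–nullity, nullity = 5 − 3 = 2.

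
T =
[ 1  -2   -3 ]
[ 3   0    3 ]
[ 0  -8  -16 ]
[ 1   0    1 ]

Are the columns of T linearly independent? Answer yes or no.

Row reduce T to echelon form.
R2 ← R2 − (3)·R1: [0, 6, 12]
R4 ← R4 − R1: [0, 2, 4]
R3 ← R3 + (4/3)·R2: [0, 0, 0]
R4 ← R4 − (1/3)·R2: [0, 0, 0]
2 pivots among 3 columns.
Only 2 < 3 pivot columns, so the columns are linearly dependent.

no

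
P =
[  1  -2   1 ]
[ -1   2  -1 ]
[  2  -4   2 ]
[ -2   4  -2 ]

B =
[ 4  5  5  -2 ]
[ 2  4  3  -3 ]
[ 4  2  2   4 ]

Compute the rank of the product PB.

1

First compute PB:
[[  4,  -1,   1,   8],
 [ -4,   1,  -1,  -8],
 [  8,  -2,   2,  16],
 [ -8,   2,  -2, -16]]
Now row reduce the product.
R2 ← R2 + R1: [0, 0, 0, 0]
R3 ← R3 − (2)·R1: [0, 0, 0, 0]
R4 ← R4 + (2)·R1: [0, 0, 0, 0]
1 nonzero row, so rank(PB) = 1.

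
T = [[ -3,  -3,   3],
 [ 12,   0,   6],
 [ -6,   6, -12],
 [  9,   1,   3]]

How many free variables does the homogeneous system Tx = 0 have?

Row reduce to echelon form.
R2 ← R2 + (4)·R1: [0, -12, 18]
R3 ← R3 − (2)·R1: [0, 12, -18]
R4 ← R4 + (3)·R1: [0, -8, 12]
R3 ← R3 + R2: [0, 0, 0]
R4 ← R4 − (2/3)·R2: [0, 0, 0]
2 nonzero rows, so rank(T) = 2.
T has 3 columns; by rank–nullity, nullity = 3 − 2 = 1.

1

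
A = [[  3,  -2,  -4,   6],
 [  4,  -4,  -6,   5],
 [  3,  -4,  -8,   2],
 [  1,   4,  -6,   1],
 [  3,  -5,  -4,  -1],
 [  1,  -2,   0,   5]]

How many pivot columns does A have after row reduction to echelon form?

4

Row reduce to echelon form.
R2 ← R2 − (4/3)·R1: [0, -4/3, -2/3, -3]
R3 ← R3 − R1: [0, -2, -4, -4]
R4 ← R4 − (1/3)·R1: [0, 14/3, -14/3, -1]
R5 ← R5 − R1: [0, -3, 0, -7]
R6 ← R6 − (1/3)·R1: [0, -4/3, 4/3, 3]
R3 ← R3 − (3/2)·R2: [0, 0, -3, 1/2]
R4 ← R4 + (7/2)·R2: [0, 0, -7, -23/2]
R5 ← R5 − (9/4)·R2: [0, 0, 3/2, -1/4]
R6 ← R6 − R2: [0, 0, 2, 6]
R4 ← R4 − (7/3)·R3: [0, 0, 0, -38/3]
R5 ← R5 + (1/2)·R3: [0, 0, 0, 0]
R6 ← R6 + (2/3)·R3: [0, 0, 0, 19/3]
R6 ← R6 + (1/2)·R4: [0, 0, 0, 0]
Echelon form has 4 nonzero rows, so rank(A) = 4.
Each nonzero row contributes one pivot column: 4 pivot columns.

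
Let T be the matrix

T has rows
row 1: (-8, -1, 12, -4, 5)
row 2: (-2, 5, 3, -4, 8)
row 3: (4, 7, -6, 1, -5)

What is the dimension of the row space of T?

Row reduce to echelon form.
R2 ← R2 − (1/4)·R1: [0, 21/4, 0, -3, 27/4]
R3 ← R3 + (1/2)·R1: [0, 13/2, 0, -1, -5/2]
R3 ← R3 − (26/21)·R2: [0, 0, 0, 19/7, -76/7]
Echelon form has 3 nonzero rows, so rank(T) = 3.
The row space has dimension equal to the rank: 3.

3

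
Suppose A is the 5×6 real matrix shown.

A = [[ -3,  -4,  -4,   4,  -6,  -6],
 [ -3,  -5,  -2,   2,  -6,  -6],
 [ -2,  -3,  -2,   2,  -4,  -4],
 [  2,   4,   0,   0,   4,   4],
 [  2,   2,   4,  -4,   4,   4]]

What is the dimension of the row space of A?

Row reduce to echelon form.
R2 ← R2 − R1: [0, -1, 2, -2, 0, 0]
R3 ← R3 − (2/3)·R1: [0, -1/3, 2/3, -2/3, 0, 0]
R4 ← R4 + (2/3)·R1: [0, 4/3, -8/3, 8/3, 0, 0]
R5 ← R5 + (2/3)·R1: [0, -2/3, 4/3, -4/3, 0, 0]
R3 ← R3 − (1/3)·R2: [0, 0, 0, 0, 0, 0]
R4 ← R4 + (4/3)·R2: [0, 0, 0, 0, 0, 0]
R5 ← R5 − (2/3)·R2: [0, 0, 0, 0, 0, 0]
Echelon form has 2 nonzero rows, so rank(A) = 2.
The row space has dimension equal to the rank: 2.

2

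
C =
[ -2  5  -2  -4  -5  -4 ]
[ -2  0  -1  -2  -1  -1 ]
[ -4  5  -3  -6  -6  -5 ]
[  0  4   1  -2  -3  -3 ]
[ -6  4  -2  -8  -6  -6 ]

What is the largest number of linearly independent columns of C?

Row reduce to echelon form.
R2 ← R2 − R1: [0, -5, 1, 2, 4, 3]
R3 ← R3 − (2)·R1: [0, -5, 1, 2, 4, 3]
R5 ← R5 − (3)·R1: [0, -11, 4, 4, 9, 6]
R3 ← R3 − R2: [0, 0, 0, 0, 0, 0]
R4 ← R4 + (4/5)·R2: [0, 0, 9/5, -2/5, 1/5, -3/5]
R5 ← R5 − (11/5)·R2: [0, 0, 9/5, -2/5, 1/5, -3/5]
Swap R3 ↔ R4
R5 ← R5 − R3: [0, 0, 0, 0, 0, 0]
Echelon form has 3 nonzero rows, so rank(C) = 3.
The rank gives the maximum number of linearly independent columns: 3.

3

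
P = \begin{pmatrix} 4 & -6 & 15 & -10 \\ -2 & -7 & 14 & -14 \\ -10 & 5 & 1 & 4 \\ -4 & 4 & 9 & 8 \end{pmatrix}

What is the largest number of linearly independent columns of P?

Row reduce to echelon form.
R2 ← R2 + (1/2)·R1: [0, -10, 43/2, -19]
R3 ← R3 + (5/2)·R1: [0, -10, 77/2, -21]
R4 ← R4 + R1: [0, -2, 24, -2]
R3 ← R3 − R2: [0, 0, 17, -2]
R4 ← R4 − (1/5)·R2: [0, 0, 197/10, 9/5]
R4 ← R4 − (197/170)·R3: [0, 0, 0, 70/17]
Echelon form has 4 nonzero rows, so rank(P) = 4.
The rank gives the maximum number of linearly independent columns: 4.

4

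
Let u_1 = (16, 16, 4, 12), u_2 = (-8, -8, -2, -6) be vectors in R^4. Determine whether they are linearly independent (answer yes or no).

no

Form the matrix with these vectors as rows and row reduce.
R2 ← R2 + (1/2)·R1: [0, 0, 0, 0]
1 nonzero row, so the 2 vectors span a space of dimension 1.
Since 1 < 2, the vectors are linearly dependent.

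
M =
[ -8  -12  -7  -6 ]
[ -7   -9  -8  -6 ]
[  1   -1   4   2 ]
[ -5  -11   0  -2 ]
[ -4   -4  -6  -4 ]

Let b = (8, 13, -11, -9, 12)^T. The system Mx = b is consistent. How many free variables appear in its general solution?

Row reduce the augmented matrix [M | b].
R2 ← R2 − (7/8)·R1: [0, 3/2, -15/8, -3/4, 6]
R3 ← R3 + (1/8)·R1: [0, -5/2, 25/8, 5/4, -10]
R4 ← R4 − (5/8)·R1: [0, -7/2, 35/8, 7/4, -14]
R5 ← R5 − (1/2)·R1: [0, 2, -5/2, -1, 8]
R3 ← R3 + (5/3)·R2: [0, 0, 0, 0, 0]
R4 ← R4 + (7/3)·R2: [0, 0, 0, 0, 0]
R5 ← R5 − (4/3)·R2: [0, 0, 0, 0, 0]
The echelon form has 2 nonzero rows, and every pivot lies in the first 4 columns, so rank(M) = rank([M|b]) = 2.
The system is consistent.
Free variables = (unknowns) − (rank) = 4 − 2 = 2.

2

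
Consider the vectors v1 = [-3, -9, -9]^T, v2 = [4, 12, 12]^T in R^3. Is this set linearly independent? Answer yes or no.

Form the matrix with these vectors as rows and row reduce.
R2 ← R2 + (4/3)·R1: [0, 0, 0]
1 nonzero row, so the 2 vectors span a space of dimension 1.
Since 1 < 2, the vectors are linearly dependent.

no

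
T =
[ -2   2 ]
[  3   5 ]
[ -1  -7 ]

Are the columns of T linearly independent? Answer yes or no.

Row reduce T to echelon form.
R2 ← R2 + (3/2)·R1: [0, 8]
R3 ← R3 − (1/2)·R1: [0, -8]
R3 ← R3 + R2: [0, 0]
2 pivots among 2 columns.
Every column is a pivot column, so the columns are linearly independent.

yes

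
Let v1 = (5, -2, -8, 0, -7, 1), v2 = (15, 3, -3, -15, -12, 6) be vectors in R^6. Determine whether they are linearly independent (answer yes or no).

Form the matrix with these vectors as rows and row reduce.
R2 ← R2 − (3)·R1: [0, 9, 21, -15, 9, 3]
2 nonzero rows, so the 2 vectors span a space of dimension 2.
Since 2 = 2, the vectors are linearly independent.

yes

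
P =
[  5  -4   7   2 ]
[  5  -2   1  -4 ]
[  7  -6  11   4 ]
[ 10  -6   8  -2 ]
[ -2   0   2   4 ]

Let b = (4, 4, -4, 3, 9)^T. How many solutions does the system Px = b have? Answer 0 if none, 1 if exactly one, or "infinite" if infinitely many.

Row reduce the augmented matrix [P | b].
R2 ← R2 − R1: [0, 2, -6, -6, 0]
R3 ← R3 − (7/5)·R1: [0, -2/5, 6/5, 6/5, -48/5]
R4 ← R4 − (2)·R1: [0, 2, -6, -6, -5]
R5 ← R5 + (2/5)·R1: [0, -8/5, 24/5, 24/5, 53/5]
R3 ← R3 + (1/5)·R2: [0, 0, 0, 0, -48/5]
R4 ← R4 − R2: [0, 0, 0, 0, -5]
R5 ← R5 + (4/5)·R2: [0, 0, 0, 0, 53/5]
R4 ← R4 − (25/48)·R3: [0, 0, 0, 0, 0]
R5 ← R5 + (53/48)·R3: [0, 0, 0, 0, 0]
The echelon form has 3 nonzero rows; the last pivot sits in the augmented column, so rank(P) = 2 but rank([P|b]) = 3.
Since the ranks differ, the system is inconsistent.
It has no solutions.

0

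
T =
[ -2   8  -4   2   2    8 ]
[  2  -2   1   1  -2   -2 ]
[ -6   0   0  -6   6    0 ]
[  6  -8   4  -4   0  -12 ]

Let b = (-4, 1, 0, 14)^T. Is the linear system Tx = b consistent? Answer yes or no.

yes

Row reduce the augmented matrix [T | b].
R2 ← R2 + R1: [0, 6, -3, 3, 0, 6, -3]
R3 ← R3 − (3)·R1: [0, -24, 12, -12, 0, -24, 12]
R4 ← R4 + (3)·R1: [0, 16, -8, 2, 6, 12, 2]
R3 ← R3 + (4)·R2: [0, 0, 0, 0, 0, 0, 0]
R4 ← R4 − (8/3)·R2: [0, 0, 0, -6, 6, -4, 10]
Swap R3 ↔ R4
The echelon form has 3 nonzero rows, and every pivot lies in the first 6 columns, so rank(T) = rank([T|b]) = 3.
The system is consistent.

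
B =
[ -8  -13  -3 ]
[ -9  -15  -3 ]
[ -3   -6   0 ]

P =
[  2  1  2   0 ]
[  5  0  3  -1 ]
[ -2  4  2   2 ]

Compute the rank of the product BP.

First compute BP:
[[-75, -20, -61,   7],
 [-87, -21, -69,   9],
 [-36,  -3, -24,   6]]
Now row reduce the product.
R2 ← R2 − (29/25)·R1: [0, 11/5, 44/25, 22/25]
R3 ← R3 − (12/25)·R1: [0, 33/5, 132/25, 66/25]
R3 ← R3 − (3)·R2: [0, 0, 0, 0]
2 nonzero rows, so rank(BP) = 2.

2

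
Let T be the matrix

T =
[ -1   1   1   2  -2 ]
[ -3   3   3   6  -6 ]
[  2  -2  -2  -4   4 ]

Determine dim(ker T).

Row reduce to echelon form.
R2 ← R2 − (3)·R1: [0, 0, 0, 0, 0]
R3 ← R3 + (2)·R1: [0, 0, 0, 0, 0]
1 nonzero row, so rank(T) = 1.
T has 5 columns; by rank–nullity, nullity = 5 − 1 = 4.

4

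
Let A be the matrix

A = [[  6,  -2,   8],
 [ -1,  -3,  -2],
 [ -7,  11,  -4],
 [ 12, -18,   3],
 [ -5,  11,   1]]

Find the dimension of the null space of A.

0

Row reduce to echelon form.
R2 ← R2 + (1/6)·R1: [0, -10/3, -2/3]
R3 ← R3 + (7/6)·R1: [0, 26/3, 16/3]
R4 ← R4 − (2)·R1: [0, -14, -13]
R5 ← R5 + (5/6)·R1: [0, 28/3, 23/3]
R3 ← R3 + (13/5)·R2: [0, 0, 18/5]
R4 ← R4 − (21/5)·R2: [0, 0, -51/5]
R5 ← R5 + (14/5)·R2: [0, 0, 29/5]
R4 ← R4 + (17/6)·R3: [0, 0, 0]
R5 ← R5 − (29/18)·R3: [0, 0, 0]
3 nonzero rows, so rank(A) = 3.
A has 3 columns; by rank–nullity, nullity = 3 − 3 = 0.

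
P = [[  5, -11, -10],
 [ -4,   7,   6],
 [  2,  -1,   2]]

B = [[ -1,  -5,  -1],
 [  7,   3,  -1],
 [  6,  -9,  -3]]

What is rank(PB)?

3

First compute PB:
[[-142,  32,  36],
 [ 89, -13, -21],
 [  3, -31,  -7]]
Now row reduce the product.
R2 ← R2 + (89/142)·R1: [0, 501/71, 111/71]
R3 ← R3 + (3/142)·R1: [0, -2153/71, -443/71]
R3 ← R3 + (2153/501)·R2: [0, 0, 80/167]
3 nonzero rows, so rank(PB) = 3.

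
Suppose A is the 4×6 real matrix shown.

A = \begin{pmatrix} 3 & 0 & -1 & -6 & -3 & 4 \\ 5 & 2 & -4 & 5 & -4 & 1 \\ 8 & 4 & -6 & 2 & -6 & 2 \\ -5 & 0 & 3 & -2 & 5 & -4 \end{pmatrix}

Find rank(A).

3

Row reduce to echelon form.
R2 ← R2 − (5/3)·R1: [0, 2, -7/3, 15, 1, -17/3]
R3 ← R3 − (8/3)·R1: [0, 4, -10/3, 18, 2, -26/3]
R4 ← R4 + (5/3)·R1: [0, 0, 4/3, -12, 0, 8/3]
R3 ← R3 − (2)·R2: [0, 0, 4/3, -12, 0, 8/3]
R4 ← R4 − R3: [0, 0, 0, 0, 0, 0]
Echelon form has 3 nonzero rows, so rank(A) = 3.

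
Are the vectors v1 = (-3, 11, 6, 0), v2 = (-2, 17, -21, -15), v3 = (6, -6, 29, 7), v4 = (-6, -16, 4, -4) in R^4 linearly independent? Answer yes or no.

yes

Form the matrix with these vectors as rows and row reduce.
R2 ← R2 − (2/3)·R1: [0, 29/3, -25, -15]
R3 ← R3 + (2)·R1: [0, 16, 41, 7]
R4 ← R4 − (2)·R1: [0, -38, -8, -4]
R3 ← R3 − (48/29)·R2: [0, 0, 2389/29, 923/29]
R4 ← R4 + (114/29)·R2: [0, 0, -3082/29, -1826/29]
R4 ← R4 + (3082/2389)·R3: [0, 0, 0, -52332/2389]
4 nonzero rows, so the 4 vectors span a space of dimension 4.
Since 4 = 4, the vectors are linearly independent.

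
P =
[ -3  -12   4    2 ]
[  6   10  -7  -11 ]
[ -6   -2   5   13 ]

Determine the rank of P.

3

Row reduce to echelon form.
R2 ← R2 + (2)·R1: [0, -14, 1, -7]
R3 ← R3 − (2)·R1: [0, 22, -3, 9]
R3 ← R3 + (11/7)·R2: [0, 0, -10/7, -2]
Echelon form has 3 nonzero rows, so rank(P) = 3.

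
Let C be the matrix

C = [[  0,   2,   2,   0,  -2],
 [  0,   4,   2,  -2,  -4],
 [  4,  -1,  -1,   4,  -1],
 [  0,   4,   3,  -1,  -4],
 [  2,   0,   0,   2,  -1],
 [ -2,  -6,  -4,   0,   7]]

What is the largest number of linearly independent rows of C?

3

Row reduce to echelon form.
Swap R1 ↔ R3
R5 ← R5 − (1/2)·R1: [0, 1/2, 1/2, 0, -1/2]
R6 ← R6 + (1/2)·R1: [0, -13/2, -9/2, 2, 13/2]
R3 ← R3 − (1/2)·R2: [0, 0, 1, 1, 0]
R4 ← R4 − R2: [0, 0, 1, 1, 0]
R5 ← R5 − (1/8)·R2: [0, 0, 1/4, 1/4, 0]
R6 ← R6 + (13/8)·R2: [0, 0, -5/4, -5/4, 0]
R4 ← R4 − R3: [0, 0, 0, 0, 0]
R5 ← R5 − (1/4)·R3: [0, 0, 0, 0, 0]
R6 ← R6 + (5/4)·R3: [0, 0, 0, 0, 0]
Echelon form has 3 nonzero rows, so rank(C) = 3.
The rank gives the maximum number of linearly independent rows: 3.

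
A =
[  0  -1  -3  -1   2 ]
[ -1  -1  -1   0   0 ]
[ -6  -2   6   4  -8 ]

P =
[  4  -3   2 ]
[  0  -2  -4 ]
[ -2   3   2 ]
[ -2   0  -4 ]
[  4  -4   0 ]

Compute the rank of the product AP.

2

First compute AP:
[[ 16, -15,   2],
 [ -2,   2,   0],
 [-76,  72,  -8]]
Now row reduce the product.
R2 ← R2 + (1/8)·R1: [0, 1/8, 1/4]
R3 ← R3 + (19/4)·R1: [0, 3/4, 3/2]
R3 ← R3 − (6)·R2: [0, 0, 0]
2 nonzero rows, so rank(AP) = 2.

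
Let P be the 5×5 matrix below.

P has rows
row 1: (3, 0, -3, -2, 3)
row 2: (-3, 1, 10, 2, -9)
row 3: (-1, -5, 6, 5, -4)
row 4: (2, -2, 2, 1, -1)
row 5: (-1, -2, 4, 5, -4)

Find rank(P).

Row reduce to echelon form.
R2 ← R2 + R1: [0, 1, 7, 0, -6]
R3 ← R3 + (1/3)·R1: [0, -5, 5, 13/3, -3]
R4 ← R4 − (2/3)·R1: [0, -2, 4, 7/3, -3]
R5 ← R5 + (1/3)·R1: [0, -2, 3, 13/3, -3]
R3 ← R3 + (5)·R2: [0, 0, 40, 13/3, -33]
R4 ← R4 + (2)·R2: [0, 0, 18, 7/3, -15]
R5 ← R5 + (2)·R2: [0, 0, 17, 13/3, -15]
R4 ← R4 − (9/20)·R3: [0, 0, 0, 23/60, -3/20]
R5 ← R5 − (17/40)·R3: [0, 0, 0, 299/120, -39/40]
R5 ← R5 − (13/2)·R4: [0, 0, 0, 0, 0]
Echelon form has 4 nonzero rows, so rank(P) = 4.

4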